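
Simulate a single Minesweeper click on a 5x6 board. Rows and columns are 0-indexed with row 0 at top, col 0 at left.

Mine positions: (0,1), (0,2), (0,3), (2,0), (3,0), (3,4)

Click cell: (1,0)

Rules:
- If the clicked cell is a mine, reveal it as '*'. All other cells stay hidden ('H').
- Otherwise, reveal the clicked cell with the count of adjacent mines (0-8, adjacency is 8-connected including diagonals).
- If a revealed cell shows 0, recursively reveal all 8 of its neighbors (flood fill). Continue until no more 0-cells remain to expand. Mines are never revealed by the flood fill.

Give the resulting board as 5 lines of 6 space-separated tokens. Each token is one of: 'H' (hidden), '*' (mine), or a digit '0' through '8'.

H H H H H H
2 H H H H H
H H H H H H
H H H H H H
H H H H H H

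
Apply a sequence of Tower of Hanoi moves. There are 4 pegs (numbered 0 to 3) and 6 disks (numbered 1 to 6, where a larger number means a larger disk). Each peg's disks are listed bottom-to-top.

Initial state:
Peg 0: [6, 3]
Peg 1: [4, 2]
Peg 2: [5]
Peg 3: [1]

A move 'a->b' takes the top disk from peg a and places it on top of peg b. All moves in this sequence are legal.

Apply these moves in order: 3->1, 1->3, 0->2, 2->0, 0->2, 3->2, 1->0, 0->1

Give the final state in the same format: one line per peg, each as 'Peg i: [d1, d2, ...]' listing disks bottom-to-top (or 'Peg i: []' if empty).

After move 1 (3->1):
Peg 0: [6, 3]
Peg 1: [4, 2, 1]
Peg 2: [5]
Peg 3: []

After move 2 (1->3):
Peg 0: [6, 3]
Peg 1: [4, 2]
Peg 2: [5]
Peg 3: [1]

After move 3 (0->2):
Peg 0: [6]
Peg 1: [4, 2]
Peg 2: [5, 3]
Peg 3: [1]

After move 4 (2->0):
Peg 0: [6, 3]
Peg 1: [4, 2]
Peg 2: [5]
Peg 3: [1]

After move 5 (0->2):
Peg 0: [6]
Peg 1: [4, 2]
Peg 2: [5, 3]
Peg 3: [1]

After move 6 (3->2):
Peg 0: [6]
Peg 1: [4, 2]
Peg 2: [5, 3, 1]
Peg 3: []

After move 7 (1->0):
Peg 0: [6, 2]
Peg 1: [4]
Peg 2: [5, 3, 1]
Peg 3: []

After move 8 (0->1):
Peg 0: [6]
Peg 1: [4, 2]
Peg 2: [5, 3, 1]
Peg 3: []

Answer: Peg 0: [6]
Peg 1: [4, 2]
Peg 2: [5, 3, 1]
Peg 3: []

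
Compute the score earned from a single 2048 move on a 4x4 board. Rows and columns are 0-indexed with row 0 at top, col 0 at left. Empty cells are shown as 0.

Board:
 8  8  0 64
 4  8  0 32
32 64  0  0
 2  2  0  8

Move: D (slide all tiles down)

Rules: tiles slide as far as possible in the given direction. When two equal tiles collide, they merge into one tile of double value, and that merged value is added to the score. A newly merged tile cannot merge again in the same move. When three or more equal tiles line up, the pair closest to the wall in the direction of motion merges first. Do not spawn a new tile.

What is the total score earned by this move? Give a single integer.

Answer: 16

Derivation:
Slide down:
col 0: [8, 4, 32, 2] -> [8, 4, 32, 2]  score +0 (running 0)
col 1: [8, 8, 64, 2] -> [0, 16, 64, 2]  score +16 (running 16)
col 2: [0, 0, 0, 0] -> [0, 0, 0, 0]  score +0 (running 16)
col 3: [64, 32, 0, 8] -> [0, 64, 32, 8]  score +0 (running 16)
Board after move:
 8  0  0  0
 4 16  0 64
32 64  0 32
 2  2  0  8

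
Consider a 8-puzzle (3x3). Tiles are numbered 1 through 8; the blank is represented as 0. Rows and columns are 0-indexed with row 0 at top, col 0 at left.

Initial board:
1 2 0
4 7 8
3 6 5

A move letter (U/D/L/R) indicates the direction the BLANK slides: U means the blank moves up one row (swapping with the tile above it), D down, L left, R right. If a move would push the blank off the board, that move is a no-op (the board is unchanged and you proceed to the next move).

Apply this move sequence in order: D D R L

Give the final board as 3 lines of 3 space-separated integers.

Answer: 1 2 8
4 7 5
3 0 6

Derivation:
After move 1 (D):
1 2 8
4 7 0
3 6 5

After move 2 (D):
1 2 8
4 7 5
3 6 0

After move 3 (R):
1 2 8
4 7 5
3 6 0

After move 4 (L):
1 2 8
4 7 5
3 0 6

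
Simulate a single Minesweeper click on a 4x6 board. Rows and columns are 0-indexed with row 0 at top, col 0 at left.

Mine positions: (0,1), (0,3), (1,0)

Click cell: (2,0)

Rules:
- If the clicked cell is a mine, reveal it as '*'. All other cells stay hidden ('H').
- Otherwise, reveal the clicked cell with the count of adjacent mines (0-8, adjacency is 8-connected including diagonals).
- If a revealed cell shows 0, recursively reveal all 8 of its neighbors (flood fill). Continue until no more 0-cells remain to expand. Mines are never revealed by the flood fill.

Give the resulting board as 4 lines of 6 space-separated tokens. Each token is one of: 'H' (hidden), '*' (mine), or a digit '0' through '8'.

H H H H H H
H H H H H H
1 H H H H H
H H H H H H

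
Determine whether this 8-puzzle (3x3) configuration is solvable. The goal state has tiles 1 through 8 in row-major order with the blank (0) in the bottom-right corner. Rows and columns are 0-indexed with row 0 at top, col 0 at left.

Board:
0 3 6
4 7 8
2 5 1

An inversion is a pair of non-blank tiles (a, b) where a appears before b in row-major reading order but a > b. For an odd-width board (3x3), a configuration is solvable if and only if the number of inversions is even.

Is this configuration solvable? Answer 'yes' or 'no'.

Inversions (pairs i<j in row-major order where tile[i] > tile[j] > 0): 16
16 is even, so the puzzle is solvable.

Answer: yes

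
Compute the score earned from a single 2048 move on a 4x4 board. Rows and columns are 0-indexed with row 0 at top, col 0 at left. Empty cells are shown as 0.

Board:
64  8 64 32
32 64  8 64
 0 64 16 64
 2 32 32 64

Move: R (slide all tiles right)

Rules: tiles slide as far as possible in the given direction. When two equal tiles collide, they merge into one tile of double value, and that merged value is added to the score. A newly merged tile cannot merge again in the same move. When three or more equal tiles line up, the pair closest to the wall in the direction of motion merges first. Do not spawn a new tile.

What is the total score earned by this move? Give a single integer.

Answer: 64

Derivation:
Slide right:
row 0: [64, 8, 64, 32] -> [64, 8, 64, 32]  score +0 (running 0)
row 1: [32, 64, 8, 64] -> [32, 64, 8, 64]  score +0 (running 0)
row 2: [0, 64, 16, 64] -> [0, 64, 16, 64]  score +0 (running 0)
row 3: [2, 32, 32, 64] -> [0, 2, 64, 64]  score +64 (running 64)
Board after move:
64  8 64 32
32 64  8 64
 0 64 16 64
 0  2 64 64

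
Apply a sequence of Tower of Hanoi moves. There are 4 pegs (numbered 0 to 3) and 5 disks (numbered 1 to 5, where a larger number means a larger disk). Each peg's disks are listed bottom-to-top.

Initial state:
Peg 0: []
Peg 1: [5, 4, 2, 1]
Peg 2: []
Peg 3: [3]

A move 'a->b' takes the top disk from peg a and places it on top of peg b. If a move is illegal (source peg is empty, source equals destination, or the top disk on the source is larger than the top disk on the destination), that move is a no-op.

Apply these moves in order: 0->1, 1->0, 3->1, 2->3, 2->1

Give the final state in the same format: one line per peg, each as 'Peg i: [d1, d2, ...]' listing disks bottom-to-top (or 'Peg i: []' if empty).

After move 1 (0->1):
Peg 0: []
Peg 1: [5, 4, 2, 1]
Peg 2: []
Peg 3: [3]

After move 2 (1->0):
Peg 0: [1]
Peg 1: [5, 4, 2]
Peg 2: []
Peg 3: [3]

After move 3 (3->1):
Peg 0: [1]
Peg 1: [5, 4, 2]
Peg 2: []
Peg 3: [3]

After move 4 (2->3):
Peg 0: [1]
Peg 1: [5, 4, 2]
Peg 2: []
Peg 3: [3]

After move 5 (2->1):
Peg 0: [1]
Peg 1: [5, 4, 2]
Peg 2: []
Peg 3: [3]

Answer: Peg 0: [1]
Peg 1: [5, 4, 2]
Peg 2: []
Peg 3: [3]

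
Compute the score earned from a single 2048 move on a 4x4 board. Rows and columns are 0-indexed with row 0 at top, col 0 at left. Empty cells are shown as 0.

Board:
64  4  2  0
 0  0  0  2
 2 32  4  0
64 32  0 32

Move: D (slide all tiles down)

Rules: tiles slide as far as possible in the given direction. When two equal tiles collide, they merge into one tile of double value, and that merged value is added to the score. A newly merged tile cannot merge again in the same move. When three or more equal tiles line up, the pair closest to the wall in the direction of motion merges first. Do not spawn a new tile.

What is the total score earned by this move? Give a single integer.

Slide down:
col 0: [64, 0, 2, 64] -> [0, 64, 2, 64]  score +0 (running 0)
col 1: [4, 0, 32, 32] -> [0, 0, 4, 64]  score +64 (running 64)
col 2: [2, 0, 4, 0] -> [0, 0, 2, 4]  score +0 (running 64)
col 3: [0, 2, 0, 32] -> [0, 0, 2, 32]  score +0 (running 64)
Board after move:
 0  0  0  0
64  0  0  0
 2  4  2  2
64 64  4 32

Answer: 64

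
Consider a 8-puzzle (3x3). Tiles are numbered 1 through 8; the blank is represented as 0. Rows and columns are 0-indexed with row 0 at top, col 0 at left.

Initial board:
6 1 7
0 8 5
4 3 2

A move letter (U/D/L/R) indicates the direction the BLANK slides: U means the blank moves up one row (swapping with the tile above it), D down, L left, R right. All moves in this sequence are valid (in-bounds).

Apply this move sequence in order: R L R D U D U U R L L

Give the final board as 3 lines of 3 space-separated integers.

After move 1 (R):
6 1 7
8 0 5
4 3 2

After move 2 (L):
6 1 7
0 8 5
4 3 2

After move 3 (R):
6 1 7
8 0 5
4 3 2

After move 4 (D):
6 1 7
8 3 5
4 0 2

After move 5 (U):
6 1 7
8 0 5
4 3 2

After move 6 (D):
6 1 7
8 3 5
4 0 2

After move 7 (U):
6 1 7
8 0 5
4 3 2

After move 8 (U):
6 0 7
8 1 5
4 3 2

After move 9 (R):
6 7 0
8 1 5
4 3 2

After move 10 (L):
6 0 7
8 1 5
4 3 2

After move 11 (L):
0 6 7
8 1 5
4 3 2

Answer: 0 6 7
8 1 5
4 3 2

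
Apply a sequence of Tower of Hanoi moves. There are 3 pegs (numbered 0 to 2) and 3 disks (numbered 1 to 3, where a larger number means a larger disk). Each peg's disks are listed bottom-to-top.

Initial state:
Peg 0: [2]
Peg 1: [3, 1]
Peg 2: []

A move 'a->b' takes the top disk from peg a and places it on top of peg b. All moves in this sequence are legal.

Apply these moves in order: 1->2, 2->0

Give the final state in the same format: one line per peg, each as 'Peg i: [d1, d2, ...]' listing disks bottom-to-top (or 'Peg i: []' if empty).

After move 1 (1->2):
Peg 0: [2]
Peg 1: [3]
Peg 2: [1]

After move 2 (2->0):
Peg 0: [2, 1]
Peg 1: [3]
Peg 2: []

Answer: Peg 0: [2, 1]
Peg 1: [3]
Peg 2: []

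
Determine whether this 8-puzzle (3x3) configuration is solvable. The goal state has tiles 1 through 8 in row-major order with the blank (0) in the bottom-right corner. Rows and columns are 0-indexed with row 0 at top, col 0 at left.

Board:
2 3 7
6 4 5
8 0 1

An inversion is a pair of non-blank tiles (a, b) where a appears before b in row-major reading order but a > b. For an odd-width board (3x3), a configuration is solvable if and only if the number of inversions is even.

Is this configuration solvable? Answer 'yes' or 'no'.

Inversions (pairs i<j in row-major order where tile[i] > tile[j] > 0): 12
12 is even, so the puzzle is solvable.

Answer: yes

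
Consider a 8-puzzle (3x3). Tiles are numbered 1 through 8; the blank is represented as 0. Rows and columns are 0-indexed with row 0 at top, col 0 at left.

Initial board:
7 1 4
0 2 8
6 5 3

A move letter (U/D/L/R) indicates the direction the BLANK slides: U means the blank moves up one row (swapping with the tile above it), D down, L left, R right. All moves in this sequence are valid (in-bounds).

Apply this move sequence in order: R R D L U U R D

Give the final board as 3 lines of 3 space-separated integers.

After move 1 (R):
7 1 4
2 0 8
6 5 3

After move 2 (R):
7 1 4
2 8 0
6 5 3

After move 3 (D):
7 1 4
2 8 3
6 5 0

After move 4 (L):
7 1 4
2 8 3
6 0 5

After move 5 (U):
7 1 4
2 0 3
6 8 5

After move 6 (U):
7 0 4
2 1 3
6 8 5

After move 7 (R):
7 4 0
2 1 3
6 8 5

After move 8 (D):
7 4 3
2 1 0
6 8 5

Answer: 7 4 3
2 1 0
6 8 5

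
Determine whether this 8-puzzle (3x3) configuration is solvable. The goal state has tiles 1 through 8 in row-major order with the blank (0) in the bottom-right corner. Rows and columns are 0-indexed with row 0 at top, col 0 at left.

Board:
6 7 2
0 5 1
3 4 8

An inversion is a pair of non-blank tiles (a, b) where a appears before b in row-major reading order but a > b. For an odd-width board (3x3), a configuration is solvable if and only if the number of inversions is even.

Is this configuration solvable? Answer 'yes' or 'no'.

Answer: yes

Derivation:
Inversions (pairs i<j in row-major order where tile[i] > tile[j] > 0): 14
14 is even, so the puzzle is solvable.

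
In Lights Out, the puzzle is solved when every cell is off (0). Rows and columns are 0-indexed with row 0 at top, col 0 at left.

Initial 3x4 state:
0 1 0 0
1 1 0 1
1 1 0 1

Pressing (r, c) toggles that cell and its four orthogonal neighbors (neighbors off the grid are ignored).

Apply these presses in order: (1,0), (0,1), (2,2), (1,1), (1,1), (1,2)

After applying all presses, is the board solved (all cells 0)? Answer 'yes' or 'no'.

Answer: yes

Derivation:
After press 1 at (1,0):
1 1 0 0
0 0 0 1
0 1 0 1

After press 2 at (0,1):
0 0 1 0
0 1 0 1
0 1 0 1

After press 3 at (2,2):
0 0 1 0
0 1 1 1
0 0 1 0

After press 4 at (1,1):
0 1 1 0
1 0 0 1
0 1 1 0

After press 5 at (1,1):
0 0 1 0
0 1 1 1
0 0 1 0

After press 6 at (1,2):
0 0 0 0
0 0 0 0
0 0 0 0

Lights still on: 0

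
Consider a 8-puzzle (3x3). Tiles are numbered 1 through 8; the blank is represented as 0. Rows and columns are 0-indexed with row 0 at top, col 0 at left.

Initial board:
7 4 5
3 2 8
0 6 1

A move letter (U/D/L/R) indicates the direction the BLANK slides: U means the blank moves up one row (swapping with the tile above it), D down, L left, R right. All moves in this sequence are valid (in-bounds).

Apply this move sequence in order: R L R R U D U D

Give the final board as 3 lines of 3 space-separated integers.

After move 1 (R):
7 4 5
3 2 8
6 0 1

After move 2 (L):
7 4 5
3 2 8
0 6 1

After move 3 (R):
7 4 5
3 2 8
6 0 1

After move 4 (R):
7 4 5
3 2 8
6 1 0

After move 5 (U):
7 4 5
3 2 0
6 1 8

After move 6 (D):
7 4 5
3 2 8
6 1 0

After move 7 (U):
7 4 5
3 2 0
6 1 8

After move 8 (D):
7 4 5
3 2 8
6 1 0

Answer: 7 4 5
3 2 8
6 1 0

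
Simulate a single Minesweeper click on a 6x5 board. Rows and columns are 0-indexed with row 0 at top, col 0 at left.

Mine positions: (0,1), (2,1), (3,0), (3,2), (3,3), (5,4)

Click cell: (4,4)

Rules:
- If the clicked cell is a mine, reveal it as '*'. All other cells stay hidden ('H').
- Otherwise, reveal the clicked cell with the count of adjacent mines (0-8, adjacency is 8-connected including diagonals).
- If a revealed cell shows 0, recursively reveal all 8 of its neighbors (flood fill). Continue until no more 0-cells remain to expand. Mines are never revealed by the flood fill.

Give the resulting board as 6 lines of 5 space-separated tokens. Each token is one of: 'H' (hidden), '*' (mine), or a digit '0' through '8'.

H H H H H
H H H H H
H H H H H
H H H H H
H H H H 2
H H H H H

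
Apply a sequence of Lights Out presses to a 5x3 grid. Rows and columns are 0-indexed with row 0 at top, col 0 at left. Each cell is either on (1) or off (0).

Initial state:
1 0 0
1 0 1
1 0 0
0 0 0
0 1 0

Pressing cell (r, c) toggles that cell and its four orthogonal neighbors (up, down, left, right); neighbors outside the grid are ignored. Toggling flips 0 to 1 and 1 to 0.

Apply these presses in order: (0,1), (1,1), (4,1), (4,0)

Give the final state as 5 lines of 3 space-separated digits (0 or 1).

After press 1 at (0,1):
0 1 1
1 1 1
1 0 0
0 0 0
0 1 0

After press 2 at (1,1):
0 0 1
0 0 0
1 1 0
0 0 0
0 1 0

After press 3 at (4,1):
0 0 1
0 0 0
1 1 0
0 1 0
1 0 1

After press 4 at (4,0):
0 0 1
0 0 0
1 1 0
1 1 0
0 1 1

Answer: 0 0 1
0 0 0
1 1 0
1 1 0
0 1 1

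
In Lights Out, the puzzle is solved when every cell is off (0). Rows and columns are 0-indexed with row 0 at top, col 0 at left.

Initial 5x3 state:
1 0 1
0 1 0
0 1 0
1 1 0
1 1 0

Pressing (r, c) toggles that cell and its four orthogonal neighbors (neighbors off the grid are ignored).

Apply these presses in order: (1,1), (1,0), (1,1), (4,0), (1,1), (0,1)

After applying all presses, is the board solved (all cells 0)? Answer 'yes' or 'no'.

After press 1 at (1,1):
1 1 1
1 0 1
0 0 0
1 1 0
1 1 0

After press 2 at (1,0):
0 1 1
0 1 1
1 0 0
1 1 0
1 1 0

After press 3 at (1,1):
0 0 1
1 0 0
1 1 0
1 1 0
1 1 0

After press 4 at (4,0):
0 0 1
1 0 0
1 1 0
0 1 0
0 0 0

After press 5 at (1,1):
0 1 1
0 1 1
1 0 0
0 1 0
0 0 0

After press 6 at (0,1):
1 0 0
0 0 1
1 0 0
0 1 0
0 0 0

Lights still on: 4

Answer: no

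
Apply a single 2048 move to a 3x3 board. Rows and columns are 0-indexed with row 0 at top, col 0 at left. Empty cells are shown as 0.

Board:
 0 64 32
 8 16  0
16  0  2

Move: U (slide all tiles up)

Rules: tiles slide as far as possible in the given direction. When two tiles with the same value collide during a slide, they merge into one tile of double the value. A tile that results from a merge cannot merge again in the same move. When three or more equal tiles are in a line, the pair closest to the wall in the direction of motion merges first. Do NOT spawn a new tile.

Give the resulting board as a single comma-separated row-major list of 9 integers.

Answer: 8, 64, 32, 16, 16, 2, 0, 0, 0

Derivation:
Slide up:
col 0: [0, 8, 16] -> [8, 16, 0]
col 1: [64, 16, 0] -> [64, 16, 0]
col 2: [32, 0, 2] -> [32, 2, 0]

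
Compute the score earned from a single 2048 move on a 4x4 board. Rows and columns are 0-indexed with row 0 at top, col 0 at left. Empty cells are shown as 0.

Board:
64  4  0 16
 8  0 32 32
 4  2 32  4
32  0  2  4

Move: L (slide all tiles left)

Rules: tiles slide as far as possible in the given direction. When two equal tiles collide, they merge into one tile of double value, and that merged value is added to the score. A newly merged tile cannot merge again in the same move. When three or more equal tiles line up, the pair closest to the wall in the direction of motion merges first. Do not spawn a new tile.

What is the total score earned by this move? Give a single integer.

Slide left:
row 0: [64, 4, 0, 16] -> [64, 4, 16, 0]  score +0 (running 0)
row 1: [8, 0, 32, 32] -> [8, 64, 0, 0]  score +64 (running 64)
row 2: [4, 2, 32, 4] -> [4, 2, 32, 4]  score +0 (running 64)
row 3: [32, 0, 2, 4] -> [32, 2, 4, 0]  score +0 (running 64)
Board after move:
64  4 16  0
 8 64  0  0
 4  2 32  4
32  2  4  0

Answer: 64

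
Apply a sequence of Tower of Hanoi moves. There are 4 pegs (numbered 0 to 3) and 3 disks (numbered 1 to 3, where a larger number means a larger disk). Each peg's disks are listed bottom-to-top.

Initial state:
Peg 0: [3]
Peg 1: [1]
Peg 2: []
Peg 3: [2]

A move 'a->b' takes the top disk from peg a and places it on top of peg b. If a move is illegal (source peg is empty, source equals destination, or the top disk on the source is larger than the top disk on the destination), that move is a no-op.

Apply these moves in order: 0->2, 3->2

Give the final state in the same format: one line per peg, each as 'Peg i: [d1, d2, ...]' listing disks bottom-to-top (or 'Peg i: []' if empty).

Answer: Peg 0: []
Peg 1: [1]
Peg 2: [3, 2]
Peg 3: []

Derivation:
After move 1 (0->2):
Peg 0: []
Peg 1: [1]
Peg 2: [3]
Peg 3: [2]

After move 2 (3->2):
Peg 0: []
Peg 1: [1]
Peg 2: [3, 2]
Peg 3: []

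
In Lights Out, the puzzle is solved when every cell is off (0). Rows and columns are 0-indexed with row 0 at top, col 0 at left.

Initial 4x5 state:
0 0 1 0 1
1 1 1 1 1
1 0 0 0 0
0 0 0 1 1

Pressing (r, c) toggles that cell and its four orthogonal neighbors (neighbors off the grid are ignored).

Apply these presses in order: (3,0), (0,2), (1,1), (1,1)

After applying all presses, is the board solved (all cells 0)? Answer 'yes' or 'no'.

Answer: no

Derivation:
After press 1 at (3,0):
0 0 1 0 1
1 1 1 1 1
0 0 0 0 0
1 1 0 1 1

After press 2 at (0,2):
0 1 0 1 1
1 1 0 1 1
0 0 0 0 0
1 1 0 1 1

After press 3 at (1,1):
0 0 0 1 1
0 0 1 1 1
0 1 0 0 0
1 1 0 1 1

After press 4 at (1,1):
0 1 0 1 1
1 1 0 1 1
0 0 0 0 0
1 1 0 1 1

Lights still on: 11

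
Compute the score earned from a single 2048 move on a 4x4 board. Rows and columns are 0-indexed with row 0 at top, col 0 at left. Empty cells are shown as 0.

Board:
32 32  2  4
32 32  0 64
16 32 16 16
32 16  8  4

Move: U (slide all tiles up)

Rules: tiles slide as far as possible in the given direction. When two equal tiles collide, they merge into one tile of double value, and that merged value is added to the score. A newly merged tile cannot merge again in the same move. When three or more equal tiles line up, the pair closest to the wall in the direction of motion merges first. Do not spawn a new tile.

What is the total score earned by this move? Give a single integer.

Answer: 128

Derivation:
Slide up:
col 0: [32, 32, 16, 32] -> [64, 16, 32, 0]  score +64 (running 64)
col 1: [32, 32, 32, 16] -> [64, 32, 16, 0]  score +64 (running 128)
col 2: [2, 0, 16, 8] -> [2, 16, 8, 0]  score +0 (running 128)
col 3: [4, 64, 16, 4] -> [4, 64, 16, 4]  score +0 (running 128)
Board after move:
64 64  2  4
16 32 16 64
32 16  8 16
 0  0  0  4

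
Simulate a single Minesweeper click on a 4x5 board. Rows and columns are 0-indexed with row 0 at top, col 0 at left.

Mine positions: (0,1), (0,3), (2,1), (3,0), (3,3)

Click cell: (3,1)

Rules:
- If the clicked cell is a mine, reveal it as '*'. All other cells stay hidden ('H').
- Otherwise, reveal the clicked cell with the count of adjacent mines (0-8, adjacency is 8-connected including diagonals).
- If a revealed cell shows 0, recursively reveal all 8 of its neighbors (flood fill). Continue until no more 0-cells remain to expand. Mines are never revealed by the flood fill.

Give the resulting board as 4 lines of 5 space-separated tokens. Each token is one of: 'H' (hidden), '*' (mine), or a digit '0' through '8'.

H H H H H
H H H H H
H H H H H
H 2 H H H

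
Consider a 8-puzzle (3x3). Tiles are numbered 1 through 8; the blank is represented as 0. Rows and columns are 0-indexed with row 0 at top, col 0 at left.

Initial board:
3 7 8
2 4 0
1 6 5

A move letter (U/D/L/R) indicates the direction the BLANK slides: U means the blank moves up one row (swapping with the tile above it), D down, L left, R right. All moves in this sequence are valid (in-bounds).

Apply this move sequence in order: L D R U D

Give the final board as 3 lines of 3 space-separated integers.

Answer: 3 7 8
2 6 4
1 5 0

Derivation:
After move 1 (L):
3 7 8
2 0 4
1 6 5

After move 2 (D):
3 7 8
2 6 4
1 0 5

After move 3 (R):
3 7 8
2 6 4
1 5 0

After move 4 (U):
3 7 8
2 6 0
1 5 4

After move 5 (D):
3 7 8
2 6 4
1 5 0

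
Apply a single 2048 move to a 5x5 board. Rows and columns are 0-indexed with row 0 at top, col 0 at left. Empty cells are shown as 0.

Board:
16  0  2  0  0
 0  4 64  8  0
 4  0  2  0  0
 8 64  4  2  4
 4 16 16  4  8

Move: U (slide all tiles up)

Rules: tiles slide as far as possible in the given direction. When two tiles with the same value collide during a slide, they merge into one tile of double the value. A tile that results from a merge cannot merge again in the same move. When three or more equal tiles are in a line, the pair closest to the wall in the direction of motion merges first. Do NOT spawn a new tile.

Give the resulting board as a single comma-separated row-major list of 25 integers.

Slide up:
col 0: [16, 0, 4, 8, 4] -> [16, 4, 8, 4, 0]
col 1: [0, 4, 0, 64, 16] -> [4, 64, 16, 0, 0]
col 2: [2, 64, 2, 4, 16] -> [2, 64, 2, 4, 16]
col 3: [0, 8, 0, 2, 4] -> [8, 2, 4, 0, 0]
col 4: [0, 0, 0, 4, 8] -> [4, 8, 0, 0, 0]

Answer: 16, 4, 2, 8, 4, 4, 64, 64, 2, 8, 8, 16, 2, 4, 0, 4, 0, 4, 0, 0, 0, 0, 16, 0, 0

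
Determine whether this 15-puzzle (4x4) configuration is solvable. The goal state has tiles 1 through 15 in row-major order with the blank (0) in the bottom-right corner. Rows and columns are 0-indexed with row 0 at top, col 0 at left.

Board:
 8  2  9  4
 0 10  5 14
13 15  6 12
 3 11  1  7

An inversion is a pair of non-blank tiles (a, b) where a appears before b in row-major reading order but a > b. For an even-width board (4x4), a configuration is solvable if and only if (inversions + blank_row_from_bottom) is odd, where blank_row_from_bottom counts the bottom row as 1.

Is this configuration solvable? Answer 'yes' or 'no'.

Answer: no

Derivation:
Inversions: 51
Blank is in row 1 (0-indexed from top), which is row 3 counting from the bottom (bottom = 1).
51 + 3 = 54, which is even, so the puzzle is not solvable.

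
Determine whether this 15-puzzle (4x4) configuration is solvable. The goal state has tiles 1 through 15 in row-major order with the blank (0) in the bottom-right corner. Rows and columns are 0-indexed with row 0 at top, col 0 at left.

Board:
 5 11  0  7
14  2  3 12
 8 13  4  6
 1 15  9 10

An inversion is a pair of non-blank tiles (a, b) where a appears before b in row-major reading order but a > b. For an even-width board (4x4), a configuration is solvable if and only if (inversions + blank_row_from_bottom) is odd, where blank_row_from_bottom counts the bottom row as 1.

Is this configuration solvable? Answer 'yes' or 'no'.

Inversions: 48
Blank is in row 0 (0-indexed from top), which is row 4 counting from the bottom (bottom = 1).
48 + 4 = 52, which is even, so the puzzle is not solvable.

Answer: no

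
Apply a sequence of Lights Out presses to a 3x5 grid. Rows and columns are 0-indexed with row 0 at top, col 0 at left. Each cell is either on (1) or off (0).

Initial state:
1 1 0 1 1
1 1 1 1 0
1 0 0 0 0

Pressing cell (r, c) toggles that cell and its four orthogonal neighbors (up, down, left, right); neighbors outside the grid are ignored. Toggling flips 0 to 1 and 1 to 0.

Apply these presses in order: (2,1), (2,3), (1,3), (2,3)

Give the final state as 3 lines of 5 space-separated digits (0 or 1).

After press 1 at (2,1):
1 1 0 1 1
1 0 1 1 0
0 1 1 0 0

After press 2 at (2,3):
1 1 0 1 1
1 0 1 0 0
0 1 0 1 1

After press 3 at (1,3):
1 1 0 0 1
1 0 0 1 1
0 1 0 0 1

After press 4 at (2,3):
1 1 0 0 1
1 0 0 0 1
0 1 1 1 0

Answer: 1 1 0 0 1
1 0 0 0 1
0 1 1 1 0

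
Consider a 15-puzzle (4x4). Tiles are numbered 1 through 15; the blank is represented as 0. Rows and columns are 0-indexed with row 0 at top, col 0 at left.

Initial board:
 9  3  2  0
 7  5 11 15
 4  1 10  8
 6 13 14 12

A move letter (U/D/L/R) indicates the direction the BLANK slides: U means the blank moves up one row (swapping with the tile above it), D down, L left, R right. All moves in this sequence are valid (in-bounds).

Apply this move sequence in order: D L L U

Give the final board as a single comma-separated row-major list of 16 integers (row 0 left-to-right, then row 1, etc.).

After move 1 (D):
 9  3  2 15
 7  5 11  0
 4  1 10  8
 6 13 14 12

After move 2 (L):
 9  3  2 15
 7  5  0 11
 4  1 10  8
 6 13 14 12

After move 3 (L):
 9  3  2 15
 7  0  5 11
 4  1 10  8
 6 13 14 12

After move 4 (U):
 9  0  2 15
 7  3  5 11
 4  1 10  8
 6 13 14 12

Answer: 9, 0, 2, 15, 7, 3, 5, 11, 4, 1, 10, 8, 6, 13, 14, 12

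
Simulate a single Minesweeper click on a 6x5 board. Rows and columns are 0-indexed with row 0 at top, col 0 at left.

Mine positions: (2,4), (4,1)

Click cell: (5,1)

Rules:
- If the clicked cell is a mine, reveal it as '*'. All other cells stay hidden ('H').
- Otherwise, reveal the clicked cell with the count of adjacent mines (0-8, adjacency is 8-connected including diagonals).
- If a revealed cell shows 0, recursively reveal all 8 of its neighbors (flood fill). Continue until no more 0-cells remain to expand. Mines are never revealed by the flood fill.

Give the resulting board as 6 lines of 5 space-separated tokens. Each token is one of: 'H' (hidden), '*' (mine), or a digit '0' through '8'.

H H H H H
H H H H H
H H H H H
H H H H H
H H H H H
H 1 H H H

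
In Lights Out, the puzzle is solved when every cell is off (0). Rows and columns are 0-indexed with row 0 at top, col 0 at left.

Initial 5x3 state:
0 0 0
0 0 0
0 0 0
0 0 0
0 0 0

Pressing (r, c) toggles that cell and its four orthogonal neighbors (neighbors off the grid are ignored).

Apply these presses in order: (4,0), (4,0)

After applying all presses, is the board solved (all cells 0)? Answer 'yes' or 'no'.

After press 1 at (4,0):
0 0 0
0 0 0
0 0 0
1 0 0
1 1 0

After press 2 at (4,0):
0 0 0
0 0 0
0 0 0
0 0 0
0 0 0

Lights still on: 0

Answer: yes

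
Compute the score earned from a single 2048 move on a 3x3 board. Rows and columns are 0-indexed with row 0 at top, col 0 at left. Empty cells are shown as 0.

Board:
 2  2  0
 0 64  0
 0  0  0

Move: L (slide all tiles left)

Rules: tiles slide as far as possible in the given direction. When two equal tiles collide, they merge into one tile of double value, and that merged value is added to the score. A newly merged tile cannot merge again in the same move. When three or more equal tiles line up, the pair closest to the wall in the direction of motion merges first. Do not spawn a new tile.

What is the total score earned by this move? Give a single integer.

Slide left:
row 0: [2, 2, 0] -> [4, 0, 0]  score +4 (running 4)
row 1: [0, 64, 0] -> [64, 0, 0]  score +0 (running 4)
row 2: [0, 0, 0] -> [0, 0, 0]  score +0 (running 4)
Board after move:
 4  0  0
64  0  0
 0  0  0

Answer: 4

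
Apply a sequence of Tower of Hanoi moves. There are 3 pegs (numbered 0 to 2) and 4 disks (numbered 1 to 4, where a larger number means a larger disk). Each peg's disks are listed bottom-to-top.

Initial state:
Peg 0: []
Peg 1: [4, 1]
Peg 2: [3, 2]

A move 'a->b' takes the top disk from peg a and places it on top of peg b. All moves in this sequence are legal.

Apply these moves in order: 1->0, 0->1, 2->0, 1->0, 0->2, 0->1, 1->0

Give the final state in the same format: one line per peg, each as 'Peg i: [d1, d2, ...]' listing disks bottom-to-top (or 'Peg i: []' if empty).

Answer: Peg 0: [2]
Peg 1: [4]
Peg 2: [3, 1]

Derivation:
After move 1 (1->0):
Peg 0: [1]
Peg 1: [4]
Peg 2: [3, 2]

After move 2 (0->1):
Peg 0: []
Peg 1: [4, 1]
Peg 2: [3, 2]

After move 3 (2->0):
Peg 0: [2]
Peg 1: [4, 1]
Peg 2: [3]

After move 4 (1->0):
Peg 0: [2, 1]
Peg 1: [4]
Peg 2: [3]

After move 5 (0->2):
Peg 0: [2]
Peg 1: [4]
Peg 2: [3, 1]

After move 6 (0->1):
Peg 0: []
Peg 1: [4, 2]
Peg 2: [3, 1]

After move 7 (1->0):
Peg 0: [2]
Peg 1: [4]
Peg 2: [3, 1]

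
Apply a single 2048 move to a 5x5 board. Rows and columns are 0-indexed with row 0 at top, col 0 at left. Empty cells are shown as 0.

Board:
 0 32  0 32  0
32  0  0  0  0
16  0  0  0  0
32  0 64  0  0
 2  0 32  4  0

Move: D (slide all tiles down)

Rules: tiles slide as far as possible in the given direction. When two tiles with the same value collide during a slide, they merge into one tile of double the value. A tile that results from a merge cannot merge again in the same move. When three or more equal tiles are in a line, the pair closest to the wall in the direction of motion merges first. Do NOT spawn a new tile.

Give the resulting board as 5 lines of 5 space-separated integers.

Answer:  0  0  0  0  0
32  0  0  0  0
16  0  0  0  0
32  0 64 32  0
 2 32 32  4  0

Derivation:
Slide down:
col 0: [0, 32, 16, 32, 2] -> [0, 32, 16, 32, 2]
col 1: [32, 0, 0, 0, 0] -> [0, 0, 0, 0, 32]
col 2: [0, 0, 0, 64, 32] -> [0, 0, 0, 64, 32]
col 3: [32, 0, 0, 0, 4] -> [0, 0, 0, 32, 4]
col 4: [0, 0, 0, 0, 0] -> [0, 0, 0, 0, 0]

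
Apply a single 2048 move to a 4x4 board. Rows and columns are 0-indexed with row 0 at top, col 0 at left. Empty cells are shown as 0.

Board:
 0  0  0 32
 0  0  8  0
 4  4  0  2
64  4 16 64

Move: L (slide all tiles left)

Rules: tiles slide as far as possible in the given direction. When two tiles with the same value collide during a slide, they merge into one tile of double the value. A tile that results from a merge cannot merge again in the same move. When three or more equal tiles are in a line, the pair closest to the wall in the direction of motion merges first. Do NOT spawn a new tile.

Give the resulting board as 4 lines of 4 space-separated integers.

Slide left:
row 0: [0, 0, 0, 32] -> [32, 0, 0, 0]
row 1: [0, 0, 8, 0] -> [8, 0, 0, 0]
row 2: [4, 4, 0, 2] -> [8, 2, 0, 0]
row 3: [64, 4, 16, 64] -> [64, 4, 16, 64]

Answer: 32  0  0  0
 8  0  0  0
 8  2  0  0
64  4 16 64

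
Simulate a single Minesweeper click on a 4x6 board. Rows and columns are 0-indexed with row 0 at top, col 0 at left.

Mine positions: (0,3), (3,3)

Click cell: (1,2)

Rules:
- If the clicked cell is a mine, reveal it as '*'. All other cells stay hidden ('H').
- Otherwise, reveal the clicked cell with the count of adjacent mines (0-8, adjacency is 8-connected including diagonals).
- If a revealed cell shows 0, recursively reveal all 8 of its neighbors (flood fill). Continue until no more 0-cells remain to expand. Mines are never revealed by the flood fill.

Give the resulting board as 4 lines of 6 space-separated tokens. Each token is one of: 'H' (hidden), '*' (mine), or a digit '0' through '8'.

H H H H H H
H H 1 H H H
H H H H H H
H H H H H H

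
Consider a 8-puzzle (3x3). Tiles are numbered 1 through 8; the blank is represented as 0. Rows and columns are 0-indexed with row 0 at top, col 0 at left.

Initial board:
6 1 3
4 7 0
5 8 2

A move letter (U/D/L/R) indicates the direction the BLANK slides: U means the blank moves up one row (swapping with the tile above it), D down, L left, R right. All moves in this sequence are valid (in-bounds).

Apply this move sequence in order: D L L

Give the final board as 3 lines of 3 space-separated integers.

After move 1 (D):
6 1 3
4 7 2
5 8 0

After move 2 (L):
6 1 3
4 7 2
5 0 8

After move 3 (L):
6 1 3
4 7 2
0 5 8

Answer: 6 1 3
4 7 2
0 5 8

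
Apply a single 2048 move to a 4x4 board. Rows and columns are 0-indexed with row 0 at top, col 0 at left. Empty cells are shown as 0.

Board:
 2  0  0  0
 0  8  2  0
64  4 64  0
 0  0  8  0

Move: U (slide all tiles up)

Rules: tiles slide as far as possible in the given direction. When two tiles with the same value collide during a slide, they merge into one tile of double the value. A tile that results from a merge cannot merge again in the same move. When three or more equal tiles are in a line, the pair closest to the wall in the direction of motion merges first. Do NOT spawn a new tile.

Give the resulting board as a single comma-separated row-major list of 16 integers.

Answer: 2, 8, 2, 0, 64, 4, 64, 0, 0, 0, 8, 0, 0, 0, 0, 0

Derivation:
Slide up:
col 0: [2, 0, 64, 0] -> [2, 64, 0, 0]
col 1: [0, 8, 4, 0] -> [8, 4, 0, 0]
col 2: [0, 2, 64, 8] -> [2, 64, 8, 0]
col 3: [0, 0, 0, 0] -> [0, 0, 0, 0]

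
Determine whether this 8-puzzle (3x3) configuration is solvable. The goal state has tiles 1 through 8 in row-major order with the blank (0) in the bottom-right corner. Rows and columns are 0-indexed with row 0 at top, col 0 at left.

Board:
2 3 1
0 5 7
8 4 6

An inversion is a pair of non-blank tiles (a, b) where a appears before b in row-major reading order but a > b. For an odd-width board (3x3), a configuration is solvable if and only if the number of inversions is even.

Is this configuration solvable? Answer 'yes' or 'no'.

Inversions (pairs i<j in row-major order where tile[i] > tile[j] > 0): 7
7 is odd, so the puzzle is not solvable.

Answer: no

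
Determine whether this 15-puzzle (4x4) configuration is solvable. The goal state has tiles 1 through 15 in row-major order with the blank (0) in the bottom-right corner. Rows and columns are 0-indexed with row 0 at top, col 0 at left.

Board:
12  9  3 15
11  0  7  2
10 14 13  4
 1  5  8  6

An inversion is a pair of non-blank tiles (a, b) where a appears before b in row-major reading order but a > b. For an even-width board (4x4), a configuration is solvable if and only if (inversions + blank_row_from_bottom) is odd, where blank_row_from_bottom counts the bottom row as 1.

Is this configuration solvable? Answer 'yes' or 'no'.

Inversions: 64
Blank is in row 1 (0-indexed from top), which is row 3 counting from the bottom (bottom = 1).
64 + 3 = 67, which is odd, so the puzzle is solvable.

Answer: yes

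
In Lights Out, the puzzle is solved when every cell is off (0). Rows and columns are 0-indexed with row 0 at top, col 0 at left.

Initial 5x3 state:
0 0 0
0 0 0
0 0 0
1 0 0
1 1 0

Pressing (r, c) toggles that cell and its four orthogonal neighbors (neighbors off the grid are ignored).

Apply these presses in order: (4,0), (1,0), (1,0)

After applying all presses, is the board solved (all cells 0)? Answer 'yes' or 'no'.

After press 1 at (4,0):
0 0 0
0 0 0
0 0 0
0 0 0
0 0 0

After press 2 at (1,0):
1 0 0
1 1 0
1 0 0
0 0 0
0 0 0

After press 3 at (1,0):
0 0 0
0 0 0
0 0 0
0 0 0
0 0 0

Lights still on: 0

Answer: yes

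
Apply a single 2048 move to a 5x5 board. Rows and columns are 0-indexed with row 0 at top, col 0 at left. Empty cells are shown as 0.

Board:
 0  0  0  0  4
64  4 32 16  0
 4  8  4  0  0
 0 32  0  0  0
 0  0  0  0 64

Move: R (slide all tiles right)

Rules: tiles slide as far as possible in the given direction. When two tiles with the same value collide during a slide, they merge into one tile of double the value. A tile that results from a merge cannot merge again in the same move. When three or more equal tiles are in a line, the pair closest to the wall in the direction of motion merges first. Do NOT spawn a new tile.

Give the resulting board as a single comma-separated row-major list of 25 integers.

Answer: 0, 0, 0, 0, 4, 0, 64, 4, 32, 16, 0, 0, 4, 8, 4, 0, 0, 0, 0, 32, 0, 0, 0, 0, 64

Derivation:
Slide right:
row 0: [0, 0, 0, 0, 4] -> [0, 0, 0, 0, 4]
row 1: [64, 4, 32, 16, 0] -> [0, 64, 4, 32, 16]
row 2: [4, 8, 4, 0, 0] -> [0, 0, 4, 8, 4]
row 3: [0, 32, 0, 0, 0] -> [0, 0, 0, 0, 32]
row 4: [0, 0, 0, 0, 64] -> [0, 0, 0, 0, 64]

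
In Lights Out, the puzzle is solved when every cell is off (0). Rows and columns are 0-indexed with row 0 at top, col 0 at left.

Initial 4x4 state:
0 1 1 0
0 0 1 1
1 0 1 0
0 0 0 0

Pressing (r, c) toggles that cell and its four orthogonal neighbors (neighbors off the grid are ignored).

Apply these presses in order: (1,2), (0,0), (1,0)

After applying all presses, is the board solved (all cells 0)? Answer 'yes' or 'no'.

After press 1 at (1,2):
0 1 0 0
0 1 0 0
1 0 0 0
0 0 0 0

After press 2 at (0,0):
1 0 0 0
1 1 0 0
1 0 0 0
0 0 0 0

After press 3 at (1,0):
0 0 0 0
0 0 0 0
0 0 0 0
0 0 0 0

Lights still on: 0

Answer: yes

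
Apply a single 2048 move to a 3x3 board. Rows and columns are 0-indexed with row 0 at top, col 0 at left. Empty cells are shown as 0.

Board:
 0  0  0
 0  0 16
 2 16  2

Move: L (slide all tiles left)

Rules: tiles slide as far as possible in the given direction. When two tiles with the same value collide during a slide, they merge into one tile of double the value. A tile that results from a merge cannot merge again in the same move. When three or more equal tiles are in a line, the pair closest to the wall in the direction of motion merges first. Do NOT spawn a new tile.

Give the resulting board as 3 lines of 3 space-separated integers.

Slide left:
row 0: [0, 0, 0] -> [0, 0, 0]
row 1: [0, 0, 16] -> [16, 0, 0]
row 2: [2, 16, 2] -> [2, 16, 2]

Answer:  0  0  0
16  0  0
 2 16  2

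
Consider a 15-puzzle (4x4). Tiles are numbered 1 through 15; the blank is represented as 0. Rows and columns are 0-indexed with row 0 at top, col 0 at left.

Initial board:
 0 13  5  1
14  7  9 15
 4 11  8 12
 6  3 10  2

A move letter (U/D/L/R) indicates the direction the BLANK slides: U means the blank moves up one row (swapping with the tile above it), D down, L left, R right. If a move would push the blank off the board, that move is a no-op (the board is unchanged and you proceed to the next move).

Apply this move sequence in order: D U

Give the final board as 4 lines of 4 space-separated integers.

After move 1 (D):
14 13  5  1
 0  7  9 15
 4 11  8 12
 6  3 10  2

After move 2 (U):
 0 13  5  1
14  7  9 15
 4 11  8 12
 6  3 10  2

Answer:  0 13  5  1
14  7  9 15
 4 11  8 12
 6  3 10  2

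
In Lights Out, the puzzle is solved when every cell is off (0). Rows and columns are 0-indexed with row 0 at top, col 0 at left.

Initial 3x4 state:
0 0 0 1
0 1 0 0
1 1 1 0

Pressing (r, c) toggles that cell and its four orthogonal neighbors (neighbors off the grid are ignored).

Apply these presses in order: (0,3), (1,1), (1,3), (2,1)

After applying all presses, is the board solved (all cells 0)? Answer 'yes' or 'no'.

Answer: no

Derivation:
After press 1 at (0,3):
0 0 1 0
0 1 0 1
1 1 1 0

After press 2 at (1,1):
0 1 1 0
1 0 1 1
1 0 1 0

After press 3 at (1,3):
0 1 1 1
1 0 0 0
1 0 1 1

After press 4 at (2,1):
0 1 1 1
1 1 0 0
0 1 0 1

Lights still on: 7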